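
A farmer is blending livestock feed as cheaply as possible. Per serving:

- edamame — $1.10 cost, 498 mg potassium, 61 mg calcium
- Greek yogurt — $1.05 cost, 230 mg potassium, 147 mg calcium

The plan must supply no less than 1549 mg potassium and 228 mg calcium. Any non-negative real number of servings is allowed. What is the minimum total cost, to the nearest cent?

This is a tiny linear program; its minimum lies at a vertex of the feasible set. List the vertices and price them.
edamame only: max(1549/498, 228/61) = 3.738 servings → $4.11.
Greek yogurt only: max(1549/230, 228/147) = 6.735 servings → $7.07.
edamame + Greek yogurt with both tight: 2.962 servings and 0.322 servings → $3.60.
The minimum over all feasible corners is $3.60.

$3.60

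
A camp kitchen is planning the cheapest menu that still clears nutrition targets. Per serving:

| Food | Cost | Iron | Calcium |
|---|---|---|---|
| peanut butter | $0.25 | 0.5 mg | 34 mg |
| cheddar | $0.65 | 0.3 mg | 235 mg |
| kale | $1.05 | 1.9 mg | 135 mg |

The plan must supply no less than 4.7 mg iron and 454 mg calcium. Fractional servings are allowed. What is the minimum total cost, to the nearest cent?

peanut butter only: max(4.7/0.5, 454/34) = 13.35 servings → $3.34.
cheddar only: max(4.7/0.3, 454/235) = 15.67 servings → $10.18.
kale only: max(4.7/1.9, 454/135) = 3.363 servings → $3.53.
peanut butter + cheddar with both tight: 9.024 servings and 0.6263 servings → $2.66.
peanut butter + kale with both targets exact would need a negative amount; discard.
cheddar + kale with both tight: 0.5618 servings and 2.385 servings → $2.87.
So the least-cost plan costs $2.66.

$2.66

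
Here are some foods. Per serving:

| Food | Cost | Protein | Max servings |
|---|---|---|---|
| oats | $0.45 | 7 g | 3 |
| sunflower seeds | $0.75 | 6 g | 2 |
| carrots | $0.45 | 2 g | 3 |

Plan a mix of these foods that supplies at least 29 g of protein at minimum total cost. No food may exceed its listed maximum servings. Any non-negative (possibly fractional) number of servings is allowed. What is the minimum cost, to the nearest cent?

$2.35

Cost per g of protein: oats $0.0643, sunflower seeds $0.1250, carrots $0.2250.
Take 3 servings of oats: +21.0 g protein for $1.35 (total $1.35, still need 8.0 g).
Take 1.333 servings of sunflower seeds: +8.0 g protein for $1.00 (total $2.35, still need 0.0 g).
Greedy by cheapest-per-g is optimal for a single linear constraint, so the minimum cost is $2.35.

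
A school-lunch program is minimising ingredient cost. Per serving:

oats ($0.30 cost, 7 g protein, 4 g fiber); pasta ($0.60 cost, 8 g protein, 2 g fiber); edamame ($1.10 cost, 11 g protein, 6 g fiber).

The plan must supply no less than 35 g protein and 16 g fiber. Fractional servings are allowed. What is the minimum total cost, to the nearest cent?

With two linear requirements the optimum uses one or two foods; enumerate the corners.
oats only: max(35/7, 16/4) = 5 servings → $1.50.
pasta only: max(35/8, 16/2) = 8 servings → $4.80.
edamame only: max(35/11, 16/6) = 3.182 servings → $3.50.
oats + pasta with both tight: 3.222 servings and 1.556 servings → $1.90.
oats + edamame: the both-tight solution has a negative serving — not a feasible corner.
pasta + edamame with both tight: 1.308 servings and 2.231 servings → $3.24.
So the least-cost plan costs $1.50.

$1.50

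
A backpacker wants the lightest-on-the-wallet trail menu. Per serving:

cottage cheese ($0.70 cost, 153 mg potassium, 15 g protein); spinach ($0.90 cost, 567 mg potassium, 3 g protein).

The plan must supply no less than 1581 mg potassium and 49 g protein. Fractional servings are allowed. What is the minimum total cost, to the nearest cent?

$3.82

Minimising a linear cost over {potassium ≥ 1581, protein ≥ 49, servings ≥ 0} — the optimum is at a vertex, using one or two foods.
cottage cheese only: max(1581/153, 49/15) = 10.33 servings → $7.23.
spinach only: max(1581/567, 49/3) = 16.33 servings → $14.70.
cottage cheese + spinach with both tight: 2.864 servings and 2.016 servings → $3.82.
The minimum over all feasible corners is $3.82.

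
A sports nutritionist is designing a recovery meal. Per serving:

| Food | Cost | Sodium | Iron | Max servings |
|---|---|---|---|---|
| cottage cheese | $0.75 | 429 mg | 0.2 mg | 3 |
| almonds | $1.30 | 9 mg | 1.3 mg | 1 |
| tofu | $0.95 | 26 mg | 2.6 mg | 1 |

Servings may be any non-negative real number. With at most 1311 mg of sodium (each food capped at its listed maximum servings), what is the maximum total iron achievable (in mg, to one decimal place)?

4.5 mg

Iron per mg sodium: almonds 0.1444, tofu 0.1, cottage cheese 0.0004662.
Take 1 serving of almonds: uses 9 mg sodium, +1.3 mg iron (running total 1.3 mg).
Take 1 serving of tofu: uses 26 mg sodium, +2.6 mg iron (running total 3.9 mg).
Take 2.974 servings of cottage cheese: uses 1276 mg sodium, +0.6 mg iron (running total 4.5 mg).
Greedy by best ratio exhausts the sodium allowance optimally: 4.5 mg.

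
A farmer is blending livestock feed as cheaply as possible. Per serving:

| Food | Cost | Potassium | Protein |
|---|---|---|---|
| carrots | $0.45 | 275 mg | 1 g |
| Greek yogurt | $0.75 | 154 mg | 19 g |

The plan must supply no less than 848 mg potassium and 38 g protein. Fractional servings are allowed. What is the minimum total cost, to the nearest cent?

This is a tiny linear program; its minimum lies at a vertex of the feasible set. List the vertices and price them.
carrots only: max(848/275, 38/1) = 38 servings → $17.10.
Greek yogurt only: max(848/154, 38/19) = 5.506 servings → $4.13.
carrots + Greek yogurt with both tight: 2.023 servings and 1.894 servings → $2.33.
The minimum over all feasible corners is $2.33.

$2.33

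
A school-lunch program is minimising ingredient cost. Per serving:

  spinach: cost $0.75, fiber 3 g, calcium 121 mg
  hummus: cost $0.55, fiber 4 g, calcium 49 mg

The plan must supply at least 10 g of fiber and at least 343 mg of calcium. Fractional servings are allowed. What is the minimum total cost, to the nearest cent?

$2.26

At the optimum either one food covers both requirements or two foods hit both targets exactly; no other combination can be cheaper.
spinach only: max(10/3, 343/121) = 3.333 servings → $2.50.
hummus only: max(10/4, 343/49) = 7 servings → $3.85.
spinach + hummus with both tight: 2.617 servings and 0.5371 servings → $2.26.
Cheapest feasible corner: $2.26.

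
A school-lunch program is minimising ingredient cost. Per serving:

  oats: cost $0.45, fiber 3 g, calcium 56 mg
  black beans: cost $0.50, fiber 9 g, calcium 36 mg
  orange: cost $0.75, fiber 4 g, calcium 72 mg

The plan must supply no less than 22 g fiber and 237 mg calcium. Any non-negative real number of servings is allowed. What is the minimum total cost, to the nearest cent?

$2.18

oats only: max(22/3, 237/56) = 7.333 servings → $3.30.
black beans only: max(22/9, 237/36) = 6.583 servings → $3.29.
orange only: max(22/4, 237/72) = 5.5 servings → $4.12.
oats + black beans with both tight: 3.386 servings and 1.316 servings → $2.18.
oats + orange: the both-tight solution has a negative serving — not a feasible corner.
black beans + orange with both tight: 1.262 servings and 2.661 servings → $2.63.
So the least-cost plan costs $2.18.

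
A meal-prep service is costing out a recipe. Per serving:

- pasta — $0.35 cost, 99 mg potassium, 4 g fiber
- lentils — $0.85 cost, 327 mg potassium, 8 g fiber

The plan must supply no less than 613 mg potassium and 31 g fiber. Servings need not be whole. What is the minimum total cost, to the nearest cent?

Minimising a linear cost over {potassium ≥ 613, fiber ≥ 31, servings ≥ 0} — the optimum is at a vertex, using one or two foods.
pasta only: max(613/99, 31/4) = 7.75 servings → $2.71.
lentils only: max(613/327, 31/8) = 3.875 servings → $3.29.
pasta + lentils: intersection lies outside the first quadrant.
The minimum over all feasible corners is $2.71.

$2.71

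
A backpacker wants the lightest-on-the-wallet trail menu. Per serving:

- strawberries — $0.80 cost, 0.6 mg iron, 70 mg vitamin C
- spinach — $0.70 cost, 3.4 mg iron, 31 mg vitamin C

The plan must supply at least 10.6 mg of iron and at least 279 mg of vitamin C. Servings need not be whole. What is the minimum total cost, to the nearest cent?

$4.09

For a min-cost LP with two ≥-constraints, a basic feasible solution has at most two positive variables.
strawberries only: max(10.6/0.6, 279/70) = 17.67 servings → $14.13.
spinach only: max(10.6/3.4, 279/31) = 9 servings → $6.30.
strawberries + spinach with both tight: 2.826 servings and 2.619 servings → $4.09.
So the least-cost plan costs $4.09.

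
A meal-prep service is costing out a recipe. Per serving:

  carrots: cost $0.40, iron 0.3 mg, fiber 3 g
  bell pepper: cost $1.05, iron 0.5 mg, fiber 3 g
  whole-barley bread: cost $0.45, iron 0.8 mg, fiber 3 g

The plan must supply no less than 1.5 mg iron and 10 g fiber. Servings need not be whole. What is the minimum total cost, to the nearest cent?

$1.38

Two binding constraints pin down two serving amounts, so the optimal mix uses at most two foods. The candidates are each food alone (scaled to the tighter of iron/fiber) and each pair with both constraints tight.
carrots only: max(1.5/0.3, 10/3) = 5 servings → $2.00.
bell pepper only: max(1.5/0.5, 10/3) = 3.333 servings → $3.50.
whole-barley bread only: max(1.5/0.8, 10/3) = 3.333 servings → $1.50.
carrots + bell pepper with both tight: 0.8333 servings and 2.5 servings → $2.96.
carrots + whole-barley bread with both tight: 2.333 servings and 1 serving → $1.38.
bell pepper + whole-barley bread with both targets exact would need a negative amount; discard.
Cheapest feasible corner: $1.38.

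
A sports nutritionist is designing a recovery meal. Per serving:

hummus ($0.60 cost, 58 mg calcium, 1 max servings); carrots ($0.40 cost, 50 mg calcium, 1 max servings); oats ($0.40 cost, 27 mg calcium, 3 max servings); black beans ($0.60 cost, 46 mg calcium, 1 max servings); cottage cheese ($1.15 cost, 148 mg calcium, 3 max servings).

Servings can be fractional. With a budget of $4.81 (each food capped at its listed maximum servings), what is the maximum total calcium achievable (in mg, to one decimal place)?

579.6 mg

Calcium per dollar: cottage cheese 128.7, carrots 125, hummus 96.67, black beans 76.67, oats 67.5.
Take 3 servings of cottage cheese: spends $3.45, +444.0 mg calcium (running total 444.0 mg).
Take 1 serving of carrots: spends $0.40, +50.0 mg calcium (running total 494.0 mg).
Take 1 serving of hummus: spends $0.60, +58.0 mg calcium (running total 552.0 mg).
Take 0.6 servings of black beans: spends $0.36, +27.6 mg calcium (running total 579.6 mg).
Greedy by best ratio exhausts the cost allowance optimally: 579.6 mg.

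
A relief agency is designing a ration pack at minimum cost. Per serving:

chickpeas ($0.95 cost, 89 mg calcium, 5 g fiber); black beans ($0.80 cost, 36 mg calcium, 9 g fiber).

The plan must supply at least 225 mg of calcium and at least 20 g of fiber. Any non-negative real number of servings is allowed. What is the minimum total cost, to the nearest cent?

$2.84

For a min-cost LP with two ≥-constraints, a basic feasible solution has at most two positive variables.
chickpeas only: max(225/89, 20/5) = 4 servings → $3.80.
black beans only: max(225/36, 20/9) = 6.25 servings → $5.00.
chickpeas + black beans with both tight: 2.101 servings and 1.055 servings → $2.84.
So the least-cost plan costs $2.84.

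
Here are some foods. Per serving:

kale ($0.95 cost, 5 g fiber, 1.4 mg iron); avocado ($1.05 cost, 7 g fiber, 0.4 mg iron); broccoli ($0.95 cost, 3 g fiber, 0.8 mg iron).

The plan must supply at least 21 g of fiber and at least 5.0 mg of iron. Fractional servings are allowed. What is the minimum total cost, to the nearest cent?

$3.83

kale only: max(21/5, 5.0/1.4) = 4.2 servings → $3.99.
avocado only: max(21/7, 5.0/0.4) = 12.5 servings → $13.12.
broccoli only: max(21/3, 5.0/0.8) = 7 servings → $6.65.
kale + avocado with both tight: 3.41 servings and 0.5641 servings → $3.83.
kale + broccoli: intersection lies outside the first quadrant.
avocado + broccoli with both tight: 0.4091 servings and 6.045 servings → $6.17.
Cheapest feasible corner: $3.83.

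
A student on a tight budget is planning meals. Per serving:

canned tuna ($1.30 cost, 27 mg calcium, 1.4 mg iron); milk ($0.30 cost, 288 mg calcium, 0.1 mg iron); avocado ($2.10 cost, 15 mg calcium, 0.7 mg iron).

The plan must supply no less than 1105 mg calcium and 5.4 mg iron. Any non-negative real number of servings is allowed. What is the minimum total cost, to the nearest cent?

$5.74

For a min-cost LP with two ≥-constraints, a basic feasible solution has at most two positive variables.
canned tuna only: max(1105/27, 5.4/1.4) = 40.93 servings → $53.20.
milk only: max(1105/288, 5.4/0.1) = 54 servings → $16.20.
avocado only: max(1105/15, 5.4/0.7) = 73.67 servings → $154.70.
canned tuna + milk with both tight: 3.607 servings and 3.499 servings → $5.74.
canned tuna + avocado: intersection lies outside the first quadrant.
milk + avocado with both tight: 3.461 servings and 7.22 servings → $16.20.
Cheapest feasible corner: $5.74.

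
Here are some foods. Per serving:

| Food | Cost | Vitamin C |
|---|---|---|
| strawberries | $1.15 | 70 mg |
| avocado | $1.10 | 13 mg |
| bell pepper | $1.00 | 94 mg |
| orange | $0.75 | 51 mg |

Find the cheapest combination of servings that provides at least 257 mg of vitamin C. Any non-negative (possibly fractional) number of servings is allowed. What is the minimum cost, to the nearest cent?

Cost per mg of vitamin C: bell pepper $0.0106, orange $0.0147, strawberries $0.0164, avocado $0.0846.
With no serving limits, use only bell pepper: 257 mg / 94 mg = 2.734 servings × $1.00 = $2.73.

$2.73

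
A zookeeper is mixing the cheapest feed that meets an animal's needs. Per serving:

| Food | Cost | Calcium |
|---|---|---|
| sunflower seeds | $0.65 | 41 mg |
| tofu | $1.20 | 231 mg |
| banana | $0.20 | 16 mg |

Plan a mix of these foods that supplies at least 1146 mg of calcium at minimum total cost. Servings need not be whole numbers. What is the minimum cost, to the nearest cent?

$5.95

Cost per mg of calcium: tofu $0.0052, banana $0.0125, sunflower seeds $0.0159.
With no serving limits, use only tofu: 1146 mg / 231 mg = 4.961 servings × $1.20 = $5.95.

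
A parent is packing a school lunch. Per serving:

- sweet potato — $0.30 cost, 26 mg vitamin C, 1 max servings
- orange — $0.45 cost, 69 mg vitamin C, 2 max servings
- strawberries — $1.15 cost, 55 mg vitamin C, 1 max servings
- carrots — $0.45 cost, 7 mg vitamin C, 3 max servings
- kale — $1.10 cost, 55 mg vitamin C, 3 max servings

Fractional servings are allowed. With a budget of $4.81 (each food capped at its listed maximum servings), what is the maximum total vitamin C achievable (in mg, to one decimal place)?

Vitamin C per dollar: orange 153.3, sweet potato 86.67, kale 50, strawberries 47.83, carrots 15.56.
Take 2 servings of orange: spends $0.90, +138.0 mg vitamin C (running total 138.0 mg).
Take 1 serving of sweet potato: spends $0.30, +26.0 mg vitamin C (running total 164.0 mg).
Take 3 servings of kale: spends $3.30, +165.0 mg vitamin C (running total 329.0 mg).
Take 0.2696 servings of strawberries: spends $0.31, +14.8 mg vitamin C (running total 343.8 mg).
Greedy by best ratio exhausts the cost allowance optimally: 343.8 mg.

343.8 mg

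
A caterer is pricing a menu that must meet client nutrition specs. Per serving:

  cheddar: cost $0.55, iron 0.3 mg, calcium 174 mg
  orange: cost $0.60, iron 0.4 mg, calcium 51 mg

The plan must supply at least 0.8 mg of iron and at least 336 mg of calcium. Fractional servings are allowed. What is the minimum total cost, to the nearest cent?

A basic optimal solution has at most two foods positive. Try each food alone and each pair with both targets met exactly.
cheddar only: max(0.8/0.3, 336/174) = 2.667 servings → $1.47.
orange only: max(0.8/0.4, 336/51) = 6.588 servings → $3.95.
cheddar + orange with both tight: 1.724 servings and 0.7072 servings → $1.37.
The minimum over all feasible corners is $1.37.

$1.37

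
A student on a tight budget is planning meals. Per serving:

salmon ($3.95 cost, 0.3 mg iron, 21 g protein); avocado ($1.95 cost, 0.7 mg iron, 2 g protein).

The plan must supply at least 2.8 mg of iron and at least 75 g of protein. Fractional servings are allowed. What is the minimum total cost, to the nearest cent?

$18.16

For a min-cost LP with two ≥-constraints, a basic feasible solution has at most two positive variables.
salmon only: max(2.8/0.3, 75/21) = 9.333 servings → $36.87.
avocado only: max(2.8/0.7, 75/2) = 37.5 servings → $73.12.
salmon + avocado with both tight: 3.326 servings and 2.574 servings → $18.16.
Cheapest feasible corner: $18.16.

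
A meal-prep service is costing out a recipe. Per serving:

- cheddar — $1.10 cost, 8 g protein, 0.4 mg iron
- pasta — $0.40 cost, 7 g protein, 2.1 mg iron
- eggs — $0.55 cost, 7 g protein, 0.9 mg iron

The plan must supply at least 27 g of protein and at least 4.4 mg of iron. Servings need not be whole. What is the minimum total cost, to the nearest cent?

$1.54

Compare the cost at each extreme point of the feasible region.
cheddar only: max(27/8, 4.4/0.4) = 11 servings → $12.10.
pasta only: max(27/7, 4.4/2.1) = 3.857 servings → $1.54.
eggs only: max(27/7, 4.4/0.9) = 4.889 servings → $2.69.
cheddar + pasta with both tight: 1.85 servings and 1.743 servings → $2.73.
cheddar + eggs: intersection lies outside the first quadrant.
pasta + eggs with both tight: 0.7738 servings and 3.083 servings → $2.01.
The minimum over all feasible corners is $1.54.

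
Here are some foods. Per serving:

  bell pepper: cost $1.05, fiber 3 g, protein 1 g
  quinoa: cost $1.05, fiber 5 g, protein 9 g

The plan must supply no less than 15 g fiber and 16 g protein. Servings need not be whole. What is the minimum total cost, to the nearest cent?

$3.15

Check every corner: each single food scaled to meet both minima, and each pair solved so both constraints bind.
bell pepper only: max(15/3, 16/1) = 16 servings → $16.80.
quinoa only: max(15/5, 16/9) = 3 servings → $3.15.
bell pepper + quinoa with both tight: 2.5 servings and 1.5 servings → $4.20.
So the least-cost plan costs $3.15.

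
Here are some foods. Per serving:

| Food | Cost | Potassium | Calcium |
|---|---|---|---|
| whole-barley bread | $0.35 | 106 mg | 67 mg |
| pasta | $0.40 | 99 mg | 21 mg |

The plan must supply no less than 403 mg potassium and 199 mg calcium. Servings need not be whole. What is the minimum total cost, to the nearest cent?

$1.33

This is a tiny linear program; its minimum lies at a vertex of the feasible set. List the vertices and price them.
whole-barley bread only: max(403/106, 199/67) = 3.802 servings → $1.33.
pasta only: max(403/99, 199/21) = 9.476 servings → $3.79.
whole-barley bread + pasta with both tight: 2.55 servings and 1.34 servings → $1.43.
The minimum over all feasible corners is $1.33.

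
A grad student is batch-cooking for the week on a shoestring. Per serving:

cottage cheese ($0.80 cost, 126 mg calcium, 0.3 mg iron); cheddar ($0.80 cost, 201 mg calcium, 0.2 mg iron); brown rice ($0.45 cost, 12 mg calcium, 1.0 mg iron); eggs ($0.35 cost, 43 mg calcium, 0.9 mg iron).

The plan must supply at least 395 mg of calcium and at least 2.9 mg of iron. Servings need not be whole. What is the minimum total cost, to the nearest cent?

$2.10

This is a tiny linear program; its minimum lies at a vertex of the feasible set. List the vertices and price them.
cottage cheese only: max(395/126, 2.9/0.3) = 9.667 servings → $7.73.
cheddar only: max(395/201, 2.9/0.2) = 14.5 servings → $11.60.
brown rice only: max(395/12, 2.9/1.0) = 32.92 servings → $14.81.
eggs only: max(395/43, 2.9/0.9) = 9.186 servings → $3.22.
cottage cheese + cheddar: the both-tight solution has a negative serving — not a feasible corner.
cottage cheese + brown rice with both tight: 2.943 servings and 2.017 servings → $3.26.
cottage cheese + eggs with both tight: 2.297 servings and 2.457 servings → $2.70.
cheddar + brown rice with both tight: 1.814 servings and 2.537 servings → $2.59.
cheddar + eggs with both tight: 1.34 servings and 2.925 servings → $2.10.
brown rice + eggs: the both-tight solution has a negative serving — not a feasible corner.
So the least-cost plan costs $2.10.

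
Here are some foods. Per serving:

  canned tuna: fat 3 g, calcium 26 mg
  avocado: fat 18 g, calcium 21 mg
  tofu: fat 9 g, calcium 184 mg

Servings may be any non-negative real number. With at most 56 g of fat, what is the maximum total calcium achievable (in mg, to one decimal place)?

Calcium per g fat: tofu 20.44, canned tuna 8.667, avocado 1.167.
With no serving limits, spend the whole fat allowance on tofu: 56 g / 9 g × 184 mg = 1144.9 mg.

1144.9 mg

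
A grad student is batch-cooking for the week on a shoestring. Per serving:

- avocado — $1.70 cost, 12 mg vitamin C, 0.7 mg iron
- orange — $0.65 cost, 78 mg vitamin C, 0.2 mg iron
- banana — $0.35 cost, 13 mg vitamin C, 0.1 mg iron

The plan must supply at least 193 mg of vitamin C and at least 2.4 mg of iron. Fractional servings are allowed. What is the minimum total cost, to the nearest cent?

Check every corner: each single food scaled to meet both minima, and each pair solved so both constraints bind.
avocado only: max(193/12, 2.4/0.7) = 16.08 servings → $27.34.
orange only: max(193/78, 2.4/0.2) = 12 servings → $7.80.
banana only: max(193/13, 2.4/0.1) = 24 servings → $8.40.
avocado + orange with both tight: 2.847 servings and 2.036 servings → $6.16.
avocado + banana with both tight: 1.506 servings and 13.46 servings → $7.27.
orange + banana: intersection lies outside the first quadrant.
So the least-cost plan costs $6.16.

$6.16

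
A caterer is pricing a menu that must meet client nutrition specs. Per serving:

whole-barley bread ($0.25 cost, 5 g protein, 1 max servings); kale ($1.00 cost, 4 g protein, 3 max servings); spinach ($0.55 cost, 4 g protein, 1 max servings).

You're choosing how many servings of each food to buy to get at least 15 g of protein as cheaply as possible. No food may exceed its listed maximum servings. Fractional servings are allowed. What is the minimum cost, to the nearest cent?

Cost per g of protein: whole-barley bread $0.0500, spinach $0.1375, kale $0.2500.
Take 1 serving of whole-barley bread: +5.0 g protein for $0.25 (total $0.25, still need 10.0 g).
Take 1 serving of spinach: +4.0 g protein for $0.55 (total $0.80, still need 6.0 g).
Take 1.5 servings of kale: +6.0 g protein for $1.50 (total $2.30, still need 0.0 g).
Filling from the cheapest source first is optimal under one linear minimum: $2.30.

$2.30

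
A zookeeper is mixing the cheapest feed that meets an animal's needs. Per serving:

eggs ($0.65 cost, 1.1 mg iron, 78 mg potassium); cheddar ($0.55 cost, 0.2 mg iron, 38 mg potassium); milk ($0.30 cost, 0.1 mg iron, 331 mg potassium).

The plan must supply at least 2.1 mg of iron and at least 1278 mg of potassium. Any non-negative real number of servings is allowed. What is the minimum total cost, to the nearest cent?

$2.08

eggs only: max(2.1/1.1, 1278/78) = 16.38 servings → $10.65.
cheddar only: max(2.1/0.2, 1278/38) = 33.63 servings → $18.50.
milk only: max(2.1/0.1, 1278/331) = 21 servings → $6.30.
eggs + cheddar: intersection lies outside the first quadrant.
eggs + milk with both tight: 1.592 servings and 3.486 servings → $2.08.
cheddar + milk with both tight: 9.091 servings and 2.817 servings → $5.85.
The minimum over all feasible corners is $2.08.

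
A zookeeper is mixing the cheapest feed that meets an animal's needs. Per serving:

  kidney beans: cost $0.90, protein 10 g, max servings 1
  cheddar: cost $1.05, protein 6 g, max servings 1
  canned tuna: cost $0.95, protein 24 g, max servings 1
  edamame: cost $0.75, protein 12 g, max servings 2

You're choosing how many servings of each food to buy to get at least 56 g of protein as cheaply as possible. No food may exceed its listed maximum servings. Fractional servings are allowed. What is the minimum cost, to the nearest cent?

Cost per g of protein: canned tuna $0.0396, edamame $0.0625, kidney beans $0.0900, cheddar $0.1750.
Take 1 serving of canned tuna: +24.0 g protein for $0.95 (total $0.95, still need 32.0 g).
Take 2 servings of edamame: +24.0 g protein for $1.50 (total $2.45, still need 8.0 g).
Take 0.8 servings of kidney beans: +8.0 g protein for $0.72 (total $3.17, still need 0.0 g).
Greedy by cheapest-per-g is optimal for a single linear constraint, so the minimum cost is $3.17.

$3.17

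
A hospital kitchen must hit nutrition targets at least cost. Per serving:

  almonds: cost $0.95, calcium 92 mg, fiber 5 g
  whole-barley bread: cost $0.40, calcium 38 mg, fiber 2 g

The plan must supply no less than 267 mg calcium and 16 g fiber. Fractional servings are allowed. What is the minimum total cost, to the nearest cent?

Compare the cost at each extreme point of the feasible region.
almonds only: max(267/92, 16/5) = 3.2 servings → $3.04.
whole-barley bread only: max(267/38, 16/2) = 8 servings → $3.20.
almonds + whole-barley bread with both targets exact would need a negative amount; discard.
The minimum over all feasible corners is $3.04.

$3.04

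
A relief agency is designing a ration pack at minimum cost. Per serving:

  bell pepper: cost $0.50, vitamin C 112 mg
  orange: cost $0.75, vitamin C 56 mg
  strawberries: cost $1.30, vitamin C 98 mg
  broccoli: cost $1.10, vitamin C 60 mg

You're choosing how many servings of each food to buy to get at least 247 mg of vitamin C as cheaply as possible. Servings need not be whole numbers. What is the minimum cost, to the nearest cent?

Cost per mg of vitamin C: bell pepper $0.0045, strawberries $0.0133, orange $0.0134, broccoli $0.0183.
With no serving limits, use only bell pepper: 247 mg / 112 mg = 2.205 servings × $0.50 = $1.10.

$1.10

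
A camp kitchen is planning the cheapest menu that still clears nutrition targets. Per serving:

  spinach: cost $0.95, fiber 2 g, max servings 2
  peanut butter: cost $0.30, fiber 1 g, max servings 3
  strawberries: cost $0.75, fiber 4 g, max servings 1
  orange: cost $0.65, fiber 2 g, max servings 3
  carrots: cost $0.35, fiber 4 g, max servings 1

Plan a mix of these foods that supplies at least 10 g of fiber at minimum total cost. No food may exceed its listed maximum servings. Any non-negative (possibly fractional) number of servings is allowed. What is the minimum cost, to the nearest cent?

Cost per g of fiber: carrots $0.0875, strawberries $0.1875, peanut butter $0.3000, orange $0.3250, spinach $0.4750.
Take 1 serving of carrots: +4.0 g fiber for $0.35 (total $0.35, still need 6.0 g).
Take 1 serving of strawberries: +4.0 g fiber for $0.75 (total $1.10, still need 2.0 g).
Take 2 servings of peanut butter: +2.0 g fiber for $0.60 (total $1.70, still need 0.0 g).
Filling from the cheapest source first is optimal under one linear minimum: $1.70.

$1.70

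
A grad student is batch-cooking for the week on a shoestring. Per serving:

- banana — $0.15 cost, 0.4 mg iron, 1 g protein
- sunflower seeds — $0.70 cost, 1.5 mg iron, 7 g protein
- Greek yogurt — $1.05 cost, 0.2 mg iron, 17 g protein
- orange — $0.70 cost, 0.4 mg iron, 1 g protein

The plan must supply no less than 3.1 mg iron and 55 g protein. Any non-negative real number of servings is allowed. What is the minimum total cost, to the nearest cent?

Minimising a linear cost over {iron ≥ 3.1, protein ≥ 55, servings ≥ 0} — the optimum is at a vertex, using one or two foods.
banana only: max(3.1/0.4, 55/1) = 55 servings → $8.25.
sunflower seeds only: max(3.1/1.5, 55/7) = 7.857 servings → $5.50.
Greek yogurt only: max(3.1/0.2, 55/17) = 15.5 servings → $16.27.
orange only: max(3.1/0.4, 55/1) = 55 servings → $38.50.
banana + sunflower seeds: the both-tight solution has a negative serving — not a feasible corner.
banana + Greek yogurt with both tight: 6.318 servings and 2.864 servings → $3.95.
banana + orange (both tight): parallel constraints — no distinct corner.
sunflower seeds + Greek yogurt with both tight: 1.73 servings and 2.523 servings → $3.86.
sunflower seeds + orange: intersection lies outside the first quadrant.
Greek yogurt + orange with both tight: 2.864 servings and 6.318 servings → $7.43.
The minimum over all feasible corners is $3.86.

$3.86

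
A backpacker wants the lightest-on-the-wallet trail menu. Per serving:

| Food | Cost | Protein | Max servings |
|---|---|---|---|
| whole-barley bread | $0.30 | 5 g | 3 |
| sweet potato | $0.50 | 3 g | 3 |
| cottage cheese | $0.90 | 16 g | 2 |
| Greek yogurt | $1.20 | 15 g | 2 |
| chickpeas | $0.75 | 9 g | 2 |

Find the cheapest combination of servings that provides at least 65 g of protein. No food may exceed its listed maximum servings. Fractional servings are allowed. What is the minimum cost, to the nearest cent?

Cost per g of protein: cottage cheese $0.0563, whole-barley bread $0.0600, Greek yogurt $0.0800, chickpeas $0.0833, sweet potato $0.1667.
Take 2 servings of cottage cheese: +32.0 g protein for $1.80 (total $1.80, still need 33.0 g).
Take 3 servings of whole-barley bread: +15.0 g protein for $0.90 (total $2.70, still need 18.0 g).
Take 1.2 servings of Greek yogurt: +18.0 g protein for $1.44 (total $4.14, still need 0.0 g).
Filling from the cheapest source first is optimal under one linear minimum: $4.14.

$4.14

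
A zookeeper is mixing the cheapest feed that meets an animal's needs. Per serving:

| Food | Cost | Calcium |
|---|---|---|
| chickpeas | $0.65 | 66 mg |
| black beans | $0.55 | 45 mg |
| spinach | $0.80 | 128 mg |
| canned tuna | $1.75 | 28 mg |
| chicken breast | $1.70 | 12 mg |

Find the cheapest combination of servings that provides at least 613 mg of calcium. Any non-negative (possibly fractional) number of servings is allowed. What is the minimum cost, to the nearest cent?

$3.83

Cost per mg of calcium: spinach $0.0063, chickpeas $0.0098, black beans $0.0122, canned tuna $0.0625, chicken breast $0.1417.
With no serving limits, use only spinach: 613 mg / 128 mg = 4.789 servings × $0.80 = $3.83.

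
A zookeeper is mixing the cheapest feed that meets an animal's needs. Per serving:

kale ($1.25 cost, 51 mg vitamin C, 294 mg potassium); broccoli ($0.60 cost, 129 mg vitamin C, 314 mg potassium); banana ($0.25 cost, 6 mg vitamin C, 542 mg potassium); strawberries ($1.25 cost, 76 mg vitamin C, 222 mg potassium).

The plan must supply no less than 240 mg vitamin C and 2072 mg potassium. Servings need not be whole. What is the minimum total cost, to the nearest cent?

$1.74

An LP optimum is at a vertex; with two nutrient constraints at most two foods are used. Check each candidate.
kale only: max(240/51, 2072/294) = 7.048 servings → $8.81.
broccoli only: max(240/129, 2072/314) = 6.599 servings → $3.96.
banana only: max(240/6, 2072/542) = 40 servings → $10.00.
strawberries only: max(240/76, 2072/222) = 9.333 servings → $11.67.
kale + broccoli with both targets exact would need a negative amount; discard.
kale + banana with both tight: 4.546 servings and 1.357 servings → $6.02.
kale + strawberries with both targets exact would need a negative amount; discard.
broccoli + banana with both tight: 1.729 servings and 2.821 servings → $1.74.
broccoli + strawberries: intersection lies outside the first quadrant.
banana + strawberries with both tight: 2.614 servings and 2.952 servings → $4.34.
The minimum over all feasible corners is $1.74.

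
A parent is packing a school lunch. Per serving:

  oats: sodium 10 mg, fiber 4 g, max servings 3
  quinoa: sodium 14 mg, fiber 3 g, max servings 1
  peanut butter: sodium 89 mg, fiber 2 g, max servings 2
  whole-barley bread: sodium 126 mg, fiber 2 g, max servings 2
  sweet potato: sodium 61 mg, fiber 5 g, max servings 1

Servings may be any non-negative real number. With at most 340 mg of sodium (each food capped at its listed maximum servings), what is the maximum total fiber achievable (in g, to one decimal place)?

Fiber per mg sodium: oats 0.4, quinoa 0.2143, sweet potato 0.08197, peanut butter 0.02247, whole-barley bread 0.01587.
Take 3 servings of oats: uses 30 mg sodium, +12.0 g fiber (running total 12.0 g).
Take 1 serving of quinoa: uses 14 mg sodium, +3.0 g fiber (running total 15.0 g).
Take 1 serving of sweet potato: uses 61 mg sodium, +5.0 g fiber (running total 20.0 g).
Take 2 servings of peanut butter: uses 178 mg sodium, +4.0 g fiber (running total 24.0 g).
Take 0.4524 servings of whole-barley bread: uses 57 mg sodium, +0.9 g fiber (running total 24.9 g).
Filling greedily by fiber-per-mg sodium is optimal for one linear limit, giving 24.9 g.

24.9 g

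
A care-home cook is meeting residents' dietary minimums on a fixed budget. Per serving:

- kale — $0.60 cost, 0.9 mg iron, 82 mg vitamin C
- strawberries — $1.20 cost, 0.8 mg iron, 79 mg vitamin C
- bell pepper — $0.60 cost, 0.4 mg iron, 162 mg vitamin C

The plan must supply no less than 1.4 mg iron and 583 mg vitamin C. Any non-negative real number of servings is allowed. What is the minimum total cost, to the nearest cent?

$2.16

For a min-cost LP with two ≥-constraints, a basic feasible solution has at most two positive variables.
kale only: max(1.4/0.9, 583/82) = 7.11 servings → $4.27.
strawberries only: max(1.4/0.8, 583/79) = 7.38 servings → $8.86.
bell pepper only: max(1.4/0.4, 583/162) = 3.599 servings → $2.16.
kale + strawberries: intersection lies outside the first quadrant.
kale + bell pepper with both targets exact would need a negative amount; discard.
strawberries + bell pepper: intersection lies outside the first quadrant.
So the least-cost plan costs $2.16.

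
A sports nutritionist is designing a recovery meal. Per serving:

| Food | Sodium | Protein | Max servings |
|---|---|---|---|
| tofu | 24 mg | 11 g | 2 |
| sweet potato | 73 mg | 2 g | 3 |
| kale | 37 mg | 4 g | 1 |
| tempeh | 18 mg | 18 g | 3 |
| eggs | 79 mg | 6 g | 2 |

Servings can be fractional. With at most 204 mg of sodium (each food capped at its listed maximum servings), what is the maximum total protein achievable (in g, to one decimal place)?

Protein per mg sodium: tempeh 1, tofu 0.4583, kale 0.1081, eggs 0.07595, sweet potato 0.0274.
Take 3 servings of tempeh: uses 54 mg sodium, +54.0 g protein (running total 54.0 g).
Take 2 servings of tofu: uses 48 mg sodium, +22.0 g protein (running total 76.0 g).
Take 1 serving of kale: uses 37 mg sodium, +4.0 g protein (running total 80.0 g).
Take 0.8228 servings of eggs: uses 65 mg sodium, +4.9 g protein (running total 84.9 g).
Greedy by best ratio exhausts the sodium allowance optimally: 84.9 g.

84.9 g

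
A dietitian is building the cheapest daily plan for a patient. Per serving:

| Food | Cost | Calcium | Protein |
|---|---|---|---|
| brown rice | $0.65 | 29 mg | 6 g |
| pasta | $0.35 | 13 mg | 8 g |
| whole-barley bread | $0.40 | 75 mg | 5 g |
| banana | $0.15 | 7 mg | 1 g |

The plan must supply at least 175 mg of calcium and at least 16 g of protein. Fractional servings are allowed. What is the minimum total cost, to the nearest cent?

$1.10

brown rice only: max(175/29, 16/6) = 6.034 servings → $3.92.
pasta only: max(175/13, 16/8) = 13.46 servings → $4.71.
whole-barley bread only: max(175/75, 16/5) = 3.2 servings → $1.28.
banana only: max(175/7, 16/1) = 25 servings → $3.75.
brown rice + pasta: intersection lies outside the first quadrant.
brown rice + whole-barley bread with both tight: 1.066 servings and 1.921 servings → $1.46.
brown rice + banana: intersection lies outside the first quadrant.
pasta + whole-barley bread with both tight: 0.6075 servings and 2.228 servings → $1.10.
pasta + banana: intersection lies outside the first quadrant.
whole-barley bread + banana with both tight: 1.575 servings and 8.125 servings → $1.85.
Cheapest feasible corner: $1.10.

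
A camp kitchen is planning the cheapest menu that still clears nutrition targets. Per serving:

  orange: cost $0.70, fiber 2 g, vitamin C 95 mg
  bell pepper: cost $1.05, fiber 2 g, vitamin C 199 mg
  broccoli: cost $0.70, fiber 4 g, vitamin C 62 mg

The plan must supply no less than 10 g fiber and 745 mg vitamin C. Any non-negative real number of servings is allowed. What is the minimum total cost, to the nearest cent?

With two linear requirements the optimum uses one or two foods; enumerate the corners.
orange only: max(10/2, 745/95) = 7.842 servings → $5.49.
bell pepper only: max(10/2, 745/199) = 5 servings → $5.25.
broccoli only: max(10/4, 745/62) = 12.02 servings → $8.41.
orange + bell pepper with both tight: 2.404 servings and 2.596 servings → $4.41.
orange + broccoli: intersection lies outside the first quadrant.
bell pepper + broccoli with both tight: 3.512 servings and 0.744 servings → $4.21.
So the least-cost plan costs $4.21.

$4.21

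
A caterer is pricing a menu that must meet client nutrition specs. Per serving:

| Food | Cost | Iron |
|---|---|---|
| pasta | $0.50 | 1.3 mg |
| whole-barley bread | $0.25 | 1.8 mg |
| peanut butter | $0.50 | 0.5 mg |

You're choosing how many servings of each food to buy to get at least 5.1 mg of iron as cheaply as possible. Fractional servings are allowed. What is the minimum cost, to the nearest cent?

$0.71

Cost per mg of iron: whole-barley bread $0.1389, pasta $0.3846, peanut butter $1.0000.
With no serving limits, use only whole-barley bread: 5.1 mg / 1.8 mg = 2.833 servings × $0.25 = $0.71.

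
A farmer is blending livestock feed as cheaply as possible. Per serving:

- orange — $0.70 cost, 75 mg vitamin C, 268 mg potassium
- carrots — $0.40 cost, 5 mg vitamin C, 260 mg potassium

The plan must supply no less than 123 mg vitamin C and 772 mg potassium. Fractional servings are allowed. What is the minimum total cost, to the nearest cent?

$1.63

This is a tiny linear program; its minimum lies at a vertex of the feasible set. List the vertices and price them.
orange only: max(123/75, 772/268) = 2.881 servings → $2.02.
carrots only: max(123/5, 772/260) = 24.6 servings → $9.84.
orange + carrots with both tight: 1.548 servings and 1.373 servings → $1.63.
So the least-cost plan costs $1.63.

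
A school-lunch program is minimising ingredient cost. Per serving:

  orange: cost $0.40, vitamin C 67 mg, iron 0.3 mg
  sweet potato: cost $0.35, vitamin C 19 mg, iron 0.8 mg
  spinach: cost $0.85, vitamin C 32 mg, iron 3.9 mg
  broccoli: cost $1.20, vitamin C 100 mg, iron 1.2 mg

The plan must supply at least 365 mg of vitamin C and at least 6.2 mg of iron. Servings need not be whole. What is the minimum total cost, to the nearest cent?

$2.98

This is a tiny linear program; its minimum lies at a vertex of the feasible set. List the vertices and price them.
orange only: max(365/67, 6.2/0.3) = 20.67 servings → $8.27.
sweet potato only: max(365/19, 6.2/0.8) = 19.21 servings → $6.72.
spinach only: max(365/32, 6.2/3.9) = 11.41 servings → $9.70.
broccoli only: max(365/100, 6.2/1.2) = 5.167 servings → $6.20.
orange + sweet potato with both tight: 3.637 servings and 6.386 servings → $3.69.
orange + spinach with both tight: 4.867 servings and 1.215 servings → $2.98.
orange + broccoli: the both-tight solution has a negative serving — not a feasible corner.
sweet potato + spinach: the both-tight solution has a negative serving — not a feasible corner.
sweet potato + broccoli with both tight: 3.182 servings and 3.045 servings → $4.77.
spinach + broccoli with both tight: 0.5176 servings and 3.484 servings → $4.62.
So the least-cost plan costs $2.98.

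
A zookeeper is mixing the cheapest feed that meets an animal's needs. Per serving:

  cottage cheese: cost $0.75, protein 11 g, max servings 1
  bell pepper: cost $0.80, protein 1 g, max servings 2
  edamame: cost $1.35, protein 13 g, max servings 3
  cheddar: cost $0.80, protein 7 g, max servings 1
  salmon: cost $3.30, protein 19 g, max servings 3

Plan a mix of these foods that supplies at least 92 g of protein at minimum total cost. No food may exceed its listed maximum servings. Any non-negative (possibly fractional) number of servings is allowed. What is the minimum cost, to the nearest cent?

$11.68

Cost per g of protein: cottage cheese $0.0682, edamame $0.1038, cheddar $0.1143, salmon $0.1737, bell pepper $0.8000.
Take 1 serving of cottage cheese: +11.0 g protein for $0.75 (total $0.75, still need 81.0 g).
Take 3 servings of edamame: +39.0 g protein for $4.05 (total $4.80, still need 42.0 g).
Take 1 serving of cheddar: +7.0 g protein for $0.80 (total $5.60, still need 35.0 g).
Take 1.842 servings of salmon: +35.0 g protein for $6.08 (total $11.68, still need 0.0 g).
Filling from the cheapest source first is optimal under one linear minimum: $11.68.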